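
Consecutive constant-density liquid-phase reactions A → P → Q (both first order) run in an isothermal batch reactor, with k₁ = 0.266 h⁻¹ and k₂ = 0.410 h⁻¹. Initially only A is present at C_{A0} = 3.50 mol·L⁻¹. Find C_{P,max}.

At the optimum, C_{P,max}/C_{A0} = (k₁/k₂)^[k₂/(k₂−k₁)].
= (0.266/0.410)^(0.410/(0.410−0.266)) = (0.6488)^(2.847) = 0.2917.
C_{P,max} = 0.2917×3.50 = 1.02 mol·L⁻¹.

1.02 mol·L⁻¹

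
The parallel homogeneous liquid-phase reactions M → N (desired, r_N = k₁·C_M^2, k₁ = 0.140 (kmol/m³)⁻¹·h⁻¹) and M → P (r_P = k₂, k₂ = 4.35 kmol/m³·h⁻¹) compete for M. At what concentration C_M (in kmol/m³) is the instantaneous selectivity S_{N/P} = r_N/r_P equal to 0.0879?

S_{N/P} = (k₁/k₂)·C_M^2 ⇒ C_M = (S·k₂/k₁)^(0.5).
= (0.0879×4.35/0.140)^(0.5) = (2.731)^(0.5) = 1.65 kmol/m³.

1.65 kmol/m³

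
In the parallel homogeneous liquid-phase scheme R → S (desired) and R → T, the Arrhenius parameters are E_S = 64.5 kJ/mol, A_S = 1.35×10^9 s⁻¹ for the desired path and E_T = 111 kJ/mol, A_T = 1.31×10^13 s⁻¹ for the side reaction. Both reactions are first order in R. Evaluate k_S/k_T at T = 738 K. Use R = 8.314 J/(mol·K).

0.202

With equal orders, S_{S/T} = k_S/k_T = (A_S/A_T)·exp[(E_T−E_S)/(RT)].
(E_T−E_S)/(RT) = (111−64.5)×10³/(8.314×738) = 46500/6136 = 7.579.
k_S/k_T = (1.35×10^9/1.31×10^13)·exp(7.579) = 1.031×10^-4 × 1956 = 0.202.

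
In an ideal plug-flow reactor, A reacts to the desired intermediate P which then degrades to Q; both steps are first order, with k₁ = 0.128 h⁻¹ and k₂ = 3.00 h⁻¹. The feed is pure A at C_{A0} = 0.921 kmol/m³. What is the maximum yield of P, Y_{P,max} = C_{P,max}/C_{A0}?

For a first-order series the maximum intermediate yield is C_{P,max}/C_{A0} = (k₁/k₂)^[k₂/(k₂−k₁)].
= (0.128/3.00)^(3.00/(3.00−0.128)) = (0.04267)^(1.045) = 0.03707.

0.0371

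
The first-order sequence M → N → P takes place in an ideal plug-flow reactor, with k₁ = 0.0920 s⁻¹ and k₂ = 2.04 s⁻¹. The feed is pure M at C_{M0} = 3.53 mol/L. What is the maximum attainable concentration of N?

Evaluating C_N at τ_opt = ln(k₂/k₁)/(k₂−k₁) gives C_{N,max}/C_{M0} = (k₁/k₂)^[k₂/(k₂−k₁)].
= (0.0920/2.04)^(2.04/(2.04−0.0920)) = (0.04510)^(1.047) = 0.03896.
C_{N,max} = 0.03896×3.53 = 0.138 mol/L.

0.138 mol/L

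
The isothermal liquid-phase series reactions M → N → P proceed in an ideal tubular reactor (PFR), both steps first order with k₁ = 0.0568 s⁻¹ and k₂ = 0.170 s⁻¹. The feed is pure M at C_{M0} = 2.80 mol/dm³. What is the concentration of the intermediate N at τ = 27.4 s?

Solving the coupled first-order balances gives C_N(τ) = [k₁/(k₂−k₁)]·C_{M0}·(e^(−k₁τ) − e^(−k₂τ)).
e^(−k₁τ) = e^(−0.0568×27.4) = e^(−1.556) = 0.2109; e^(−k₂τ) = e^(−4.658) = 0.009485.
C_N = 0.0568×2.80/(0.170−0.0568) × (0.2109−0.009485) = 1.405×0.2014 = 0.2830 mol/dm³.

0.283 mol/dm³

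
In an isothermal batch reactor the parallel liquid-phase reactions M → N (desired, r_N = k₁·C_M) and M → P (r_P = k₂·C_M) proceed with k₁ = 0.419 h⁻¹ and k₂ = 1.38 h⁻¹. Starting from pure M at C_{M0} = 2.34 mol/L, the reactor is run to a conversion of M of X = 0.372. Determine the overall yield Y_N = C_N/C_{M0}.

C_M = C_{M0}(1−X) = 1.470 mol/L.
Both paths are first order in M, so the instantaneous fraction to N is constant: dC_N/d(−C_M) = k₁/(k₁+k₂) = 0.2329.
C_N = 0.2329·(C_{M0}−C_M) = 0.2329×0.8705 = 0.203 mol/L.
Y_N = C_N/C_{M0} = 0.2027/2.34 = 0.0866.

0.0866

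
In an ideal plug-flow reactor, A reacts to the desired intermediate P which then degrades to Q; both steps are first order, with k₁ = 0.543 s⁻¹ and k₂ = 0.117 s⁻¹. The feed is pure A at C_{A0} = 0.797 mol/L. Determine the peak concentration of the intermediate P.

0.523 mol/L

For a first-order series the maximum intermediate yield is C_{P,max}/C_{A0} = (k₁/k₂)^[k₂/(k₂−k₁)].
= (0.543/0.117)^(0.117/(0.117−0.543)) = (4.641)^(-0.2746) = 0.6560.
C_{P,max} = 0.6560×0.797 = 0.523 mol/L.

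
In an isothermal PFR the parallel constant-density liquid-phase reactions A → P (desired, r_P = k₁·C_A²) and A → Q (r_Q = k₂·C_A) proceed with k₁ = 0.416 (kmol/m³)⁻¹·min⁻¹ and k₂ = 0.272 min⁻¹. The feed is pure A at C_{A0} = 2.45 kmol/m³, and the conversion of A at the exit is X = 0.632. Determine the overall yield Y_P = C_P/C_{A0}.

0.448

C_A = C_{A0}(1−X) = 0.9016 kmol/m³.
Along a PFR/batch, dC_Q/dC_A = −r_Q/(r_P+r_Q) = −k₂/(k₂+k₁·C_A).
Integrating from C_{A0} to C_A: C_Q = (0.272/0.416)·ln[(0.272+0.416·2.45)/(0.272+0.416·0.902)] = 0.6538·ln(1.291/0.6471) = 0.4517 kmol/m³.
Then C_P = (C_{A0}−C_A) − C_Q = 1.548 − 0.4517 = 1.097 kmol/m³.
Y_P = C_P/C_{A0} = 1.097/2.45 = 0.448.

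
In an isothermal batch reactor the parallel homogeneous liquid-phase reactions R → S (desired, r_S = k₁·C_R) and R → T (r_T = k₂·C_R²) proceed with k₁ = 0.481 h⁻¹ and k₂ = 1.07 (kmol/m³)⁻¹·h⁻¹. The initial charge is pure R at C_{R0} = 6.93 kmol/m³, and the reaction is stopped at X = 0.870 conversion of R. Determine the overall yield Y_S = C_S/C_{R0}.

C_R = C_{R0}(1−X) = 0.9009 kmol/m³.
Along a PFR/batch, dC_S/dC_R = −r_S/(r_S+r_T) = −k₁/(k₁+k₂·C_R).
Integrating from C_{R0} to C_R: C_S = (0.481/1.07)·ln[(0.481+1.07·6.93)/(0.481+1.07·0.901)] = 0.4495·ln(7.896/1.445) = 0.7634 kmol/m³.
Y_S = C_S/C_{R0} = 0.7634/6.93 = 0.110.

0.110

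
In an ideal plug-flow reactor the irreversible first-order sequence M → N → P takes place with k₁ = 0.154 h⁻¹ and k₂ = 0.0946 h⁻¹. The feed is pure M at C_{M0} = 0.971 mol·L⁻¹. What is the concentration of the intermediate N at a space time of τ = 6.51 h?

Solving the coupled first-order balances gives C_N(τ) = [k₁/(k₂−k₁)]·C_{M0}·(e^(−k₁τ) − e^(−k₂τ)).
e^(−k₁τ) = e^(−0.154×6.51) = e^(−1.003) = 0.3669; e^(−k₂τ) = e^(−0.6158) = 0.5402.
C_N = 0.154×0.971/(0.0946−0.154) × (0.3669−0.5402) = (-2.517)×(-0.1732) = 0.4361 mol·L⁻¹.

0.436 mol·L⁻¹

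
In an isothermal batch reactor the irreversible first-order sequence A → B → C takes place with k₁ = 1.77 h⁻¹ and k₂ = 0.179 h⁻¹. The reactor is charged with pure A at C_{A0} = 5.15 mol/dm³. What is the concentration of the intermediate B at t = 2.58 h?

Solving the coupled first-order balances gives C_B(t) = [k₁/(k₂−k₁)]·C_{A0}·(e^(−k₁t) − e^(−k₂t)).
e^(−k₁t) = e^(−1.77×2.58) = e^(−4.567) = 0.01039; e^(−k₂t) = e^(−0.4618) = 0.6301.
C_B = 1.77×5.15/(0.179−1.77) × (0.01039−0.6301) = (-5.729)×(-0.6197) = 3.551 mol/dm³.

3.55 mol/dm³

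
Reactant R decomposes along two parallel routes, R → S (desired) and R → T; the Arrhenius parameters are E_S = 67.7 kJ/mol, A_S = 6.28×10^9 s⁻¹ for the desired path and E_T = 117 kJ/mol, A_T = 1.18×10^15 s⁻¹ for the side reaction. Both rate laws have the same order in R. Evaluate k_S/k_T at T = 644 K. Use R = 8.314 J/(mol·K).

With equal orders, S_{S/T} = k_S/k_T = (A_S/A_T)·exp[(E_T−E_S)/(RT)].
(E_T−E_S)/(RT) = (117−67.7)×10³/(8.314×644) = 49300/5354 = 9.208.
k_S/k_T = (6.28×10^9/1.18×10^15)·exp(9.208) = 5.322×10^-6 × 9974 = 0.0531.
Since E_S < E_T, lowering the temperature improves selectivity toward S.

0.0531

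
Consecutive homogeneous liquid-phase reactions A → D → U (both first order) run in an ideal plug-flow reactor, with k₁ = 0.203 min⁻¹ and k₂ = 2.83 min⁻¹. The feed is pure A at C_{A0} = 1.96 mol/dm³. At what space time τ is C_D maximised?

1.00 min

The intermediate peaks when r₁ = r₂, i.e. k₁e^(−k₁τ) = k₂e^(−k₂τ), giving τ_opt = ln(k₂/k₁)/(k₂−k₁).
= ln(2.83/0.203)/(2.83−0.203) = ln(13.94)/2.627 = 2.635/2.627 = 1.00 min.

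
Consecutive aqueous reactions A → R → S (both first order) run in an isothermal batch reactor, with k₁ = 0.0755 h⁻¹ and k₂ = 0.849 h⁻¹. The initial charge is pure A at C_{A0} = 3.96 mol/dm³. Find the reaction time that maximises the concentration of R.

3.13 h

Setting dC_R/dt = 0 gives t_opt = ln(k₂/k₁)/(k₂−k₁).
= ln(0.849/0.0755)/(0.849−0.0755) = ln(11.25)/0.7735 = 2.420/0.7735 = 3.13 h.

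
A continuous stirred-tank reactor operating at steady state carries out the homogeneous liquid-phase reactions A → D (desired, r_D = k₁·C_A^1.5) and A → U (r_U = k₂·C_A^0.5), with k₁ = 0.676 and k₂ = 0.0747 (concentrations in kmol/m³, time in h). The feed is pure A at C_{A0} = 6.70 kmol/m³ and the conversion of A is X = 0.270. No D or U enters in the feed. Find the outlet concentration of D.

Exit C_A = C_{A0}(1−X) = 6.70×0.730 = 4.891 kmol/m³.
A CSTR operates uniformly at the exit composition, giving r_D = 7.312 and r_U = 0.1652 (each k·C_A^n at C_A = 4.891).
Fraction of consumed A going to D: r_D/(r_D+r_U) = 0.9779.
C_D = 0.9779·C_{A0}·X = 0.9779×6.70×0.270 = 1.77 kmol/m³.

1.77 kmol/m³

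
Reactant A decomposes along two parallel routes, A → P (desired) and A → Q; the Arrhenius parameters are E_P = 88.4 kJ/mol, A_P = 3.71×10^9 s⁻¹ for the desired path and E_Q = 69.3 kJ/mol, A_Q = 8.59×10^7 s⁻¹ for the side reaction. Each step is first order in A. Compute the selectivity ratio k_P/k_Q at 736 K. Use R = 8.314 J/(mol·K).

With equal orders, S_{P/Q} = k_P/k_Q = (A_P/A_Q)·exp[(E_Q−E_P)/(RT)].
(E_Q−E_P)/(RT) = (69.3−88.4)×10³/(8.314×736) = -19100/6119 = -3.121.
k_P/k_Q = (3.71×10^9/8.59×10^7)·exp(-3.121) = 43.19 × 0.04410 = 1.90.

1.90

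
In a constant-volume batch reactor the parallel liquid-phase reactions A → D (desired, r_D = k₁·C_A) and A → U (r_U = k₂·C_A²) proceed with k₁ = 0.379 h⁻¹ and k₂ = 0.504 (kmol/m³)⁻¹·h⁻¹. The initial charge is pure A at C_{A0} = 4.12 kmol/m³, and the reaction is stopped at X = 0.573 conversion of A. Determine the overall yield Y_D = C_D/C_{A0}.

C_A = C_{A0}(1−X) = 1.759 kmol/m³.
Along a PFR/batch, dC_D/dC_A = −r_D/(r_D+r_U) = −k₁/(k₁+k₂·C_A).
Integrating from C_{A0} to C_A: C_D = (0.379/0.504)·ln[(0.379+0.504·4.12)/(0.379+0.504·1.76)] = 0.7520·ln(2.455/1.266) = 0.4984 kmol/m³.
Y_D = C_D/C_{A0} = 0.4984/4.12 = 0.121.

0.121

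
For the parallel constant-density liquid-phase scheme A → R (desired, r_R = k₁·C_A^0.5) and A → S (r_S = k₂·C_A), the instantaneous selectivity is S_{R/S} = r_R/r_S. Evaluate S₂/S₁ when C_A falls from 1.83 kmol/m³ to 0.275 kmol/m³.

S_{R/S} = (k₁/k₂)·C_A^-0.5, so S₂/S₁ = (C_{A,2}/C_{A,1})^-0.5.
= (0.275/1.83)^(-0.5) = (0.1503)^(-0.5) = 2.58.

2.58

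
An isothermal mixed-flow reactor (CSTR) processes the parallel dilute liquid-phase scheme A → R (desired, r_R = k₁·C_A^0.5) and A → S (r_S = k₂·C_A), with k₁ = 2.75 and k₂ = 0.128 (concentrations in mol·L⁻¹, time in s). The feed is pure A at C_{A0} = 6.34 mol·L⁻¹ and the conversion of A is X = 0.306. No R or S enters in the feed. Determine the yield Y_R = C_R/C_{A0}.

Exit C_A = C_{A0}(1−X) = 6.34×0.694 = 4.400 mol·L⁻¹.
Rates in a CSTR are evaluated at the outlet concentration: r_R = 2.75×4.400^0.5 = 5.768, r_S = 0.128×4.400 = 0.5632.
Fraction of consumed A going to R: r_R/(r_R+r_S) = 0.9111.
C_R = 0.9111·C_{A0}·X = 0.9111×6.34×0.306 = 1.77 mol·L⁻¹; Y_R = C_R/C_{A0} = 0.279.

0.279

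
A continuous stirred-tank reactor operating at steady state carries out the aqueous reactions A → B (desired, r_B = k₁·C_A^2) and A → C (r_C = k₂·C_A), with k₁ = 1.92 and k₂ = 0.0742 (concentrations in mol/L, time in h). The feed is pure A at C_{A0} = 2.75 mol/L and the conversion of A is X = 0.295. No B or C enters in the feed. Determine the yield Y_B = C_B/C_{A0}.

0.289

Exit C_A = C_{A0}(1−X) = 2.75×0.705 = 1.939 mol/L.
Rates in a CSTR are evaluated at the outlet concentration: r_B = 1.92×1.939^2 = 7.217, r_C = 0.0742×1.939 = 0.1439.
Fraction of consumed A going to B: r_B/(r_B+r_C) = 0.9805.
C_B = 0.9805·C_{A0}·X = 0.9805×2.75×0.295 = 0.795 mol/L; Y_B = C_B/C_{A0} = 0.289.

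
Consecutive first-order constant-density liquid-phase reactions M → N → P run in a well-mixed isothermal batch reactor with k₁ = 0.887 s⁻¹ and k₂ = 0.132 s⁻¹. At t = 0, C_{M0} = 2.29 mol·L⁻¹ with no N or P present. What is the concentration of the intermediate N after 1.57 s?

1.52 mol·L⁻¹

The intermediate concentration in a first-order A→B→C sequence is C_N = k₁C_{M0}(e^(−k₁t) − e^(−k₂t))/(k₂−k₁).
e^(−k₁t) = e^(−0.887×1.57) = e^(−1.393) = 0.2484; e^(−k₂t) = e^(−0.2072) = 0.8128.
C_N = 0.887×2.29/(0.132−0.887) × (0.2484−0.8128) = (-2.690)×(-0.5644) = 1.518 mol·L⁻¹.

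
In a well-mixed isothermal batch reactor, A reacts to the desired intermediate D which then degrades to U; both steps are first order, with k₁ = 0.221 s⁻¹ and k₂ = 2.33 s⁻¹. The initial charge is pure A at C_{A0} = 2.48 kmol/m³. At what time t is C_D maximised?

1.12 s

For first-order series the maximum of C_D occurs at t_opt = ln(k₂/k₁)/(k₂−k₁).
= ln(2.33/0.221)/(2.33−0.221) = ln(10.54)/2.109 = 2.355/2.109 = 1.12 s.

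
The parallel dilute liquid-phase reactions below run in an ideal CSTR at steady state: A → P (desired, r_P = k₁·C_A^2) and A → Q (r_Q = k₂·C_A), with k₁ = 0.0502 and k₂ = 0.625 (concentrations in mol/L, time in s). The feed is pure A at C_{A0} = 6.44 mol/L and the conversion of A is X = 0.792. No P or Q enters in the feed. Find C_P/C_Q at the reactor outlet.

0.108

Exit C_A = C_{A0}(1−X) = 6.44×0.208 = 1.340 mol/L.
In a CSTR the entire volume is at exit conditions, so r_P = 0.0502×1.340^2 = 0.09007 and r_Q = 0.625×1.340 = 0.8372.
Overall selectivity = C_P/C_Q = r_Pτ/(r_Qτ) = r_P/r_Q = 0.108.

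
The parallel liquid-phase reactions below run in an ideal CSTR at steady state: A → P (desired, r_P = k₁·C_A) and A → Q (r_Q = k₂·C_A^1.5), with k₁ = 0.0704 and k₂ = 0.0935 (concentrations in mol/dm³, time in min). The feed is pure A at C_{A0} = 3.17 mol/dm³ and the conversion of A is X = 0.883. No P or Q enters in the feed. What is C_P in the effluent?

Exit C_A = C_{A0}(1−X) = 3.17×0.117 = 0.3709 mol/dm³.
Rates in a CSTR are evaluated at the outlet concentration: r_P = 0.0704×0.3709 = 0.02611, r_Q = 0.0935×0.3709^1.5 = 0.02112.
Fraction of consumed A going to P: r_P/(r_P+r_Q) = 0.5528.
C_P = 0.5528·C_{A0}·X = 0.5528×3.17×0.883 = 1.55 mol/dm³.

1.55 mol/dm³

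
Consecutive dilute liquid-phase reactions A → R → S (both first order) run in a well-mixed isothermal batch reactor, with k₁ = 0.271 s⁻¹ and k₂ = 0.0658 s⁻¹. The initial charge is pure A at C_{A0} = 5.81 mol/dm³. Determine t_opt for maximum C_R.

6.90 s

Setting dC_R/dt = 0 gives t_opt = ln(k₂/k₁)/(k₂−k₁).
= ln(0.0658/0.271)/(0.0658−0.271) = ln(0.2428)/-0.2052 = -1.415/-0.2052 = 6.90 s.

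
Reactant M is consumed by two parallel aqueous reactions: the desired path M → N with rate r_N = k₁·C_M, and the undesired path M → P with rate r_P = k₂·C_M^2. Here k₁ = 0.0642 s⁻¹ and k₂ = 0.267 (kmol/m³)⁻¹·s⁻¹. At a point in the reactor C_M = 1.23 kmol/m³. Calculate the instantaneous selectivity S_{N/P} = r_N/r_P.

S_{N/P} = r_N/r_P = (k₁·C_M)/(k₂·C_M^2) = (k₁/k₂)·C_M⁻¹.
= (0.0642×1.230) / (0.267×1.230^2) = 0.07897/0.4039 = 0.195.

0.195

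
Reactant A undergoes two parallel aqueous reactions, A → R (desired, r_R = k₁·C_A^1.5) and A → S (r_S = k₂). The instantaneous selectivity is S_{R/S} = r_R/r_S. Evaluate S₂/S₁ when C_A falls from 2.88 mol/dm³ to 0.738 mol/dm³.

0.130

S_{R/S} = (k₁/k₂)·C_A^1.5, so S₂/S₁ = (C_{A,2}/C_{A,1})^1.5.
= (0.738/2.88)^1.5 = (0.2563)^1.5 = 0.130.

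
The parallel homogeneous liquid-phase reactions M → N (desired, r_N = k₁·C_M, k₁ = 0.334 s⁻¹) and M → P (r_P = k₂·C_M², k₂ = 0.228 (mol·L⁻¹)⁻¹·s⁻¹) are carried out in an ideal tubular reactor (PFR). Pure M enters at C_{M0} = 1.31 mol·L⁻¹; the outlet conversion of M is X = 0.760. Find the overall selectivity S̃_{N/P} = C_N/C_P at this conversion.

C_M = C_{M0}(1−X) = 0.3144 mol·L⁻¹.
Along a PFR/batch, dC_N/dC_M = −r_N/(r_N+r_P) = −k₁/(k₁+k₂·C_M).
Integrating from C_{M0} to C_M: C_N = (0.334/0.228)·ln[(0.334+0.228·1.31)/(0.334+0.228·0.314)] = 1.465·ln(0.6327/0.4057) = 0.6510 mol·L⁻¹.
C_P = (C_{M0}−C_M)−C_N = 0.3446 mol·L⁻¹; S̃_{N/P} = 0.6510/0.3446 = 1.89.

1.89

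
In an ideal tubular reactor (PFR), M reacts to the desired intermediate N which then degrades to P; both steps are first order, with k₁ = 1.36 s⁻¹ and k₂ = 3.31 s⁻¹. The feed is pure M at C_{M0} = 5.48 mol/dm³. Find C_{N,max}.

For a first-order series the maximum intermediate yield is C_{N,max}/C_{M0} = (k₁/k₂)^[k₂/(k₂−k₁)].
= (1.36/3.31)^(3.31/(3.31−1.36)) = (0.4109)^(1.697) = 0.2210.
C_{N,max} = 0.2210×5.48 = 1.21 mol/dm³.

1.21 mol/dm³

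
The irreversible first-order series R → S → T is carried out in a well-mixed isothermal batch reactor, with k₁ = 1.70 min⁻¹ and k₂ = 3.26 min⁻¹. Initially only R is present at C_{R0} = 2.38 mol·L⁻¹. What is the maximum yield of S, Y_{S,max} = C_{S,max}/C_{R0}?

0.256

For a first-order series the maximum intermediate yield is C_{S,max}/C_{R0} = (k₁/k₂)^[k₂/(k₂−k₁)].
= (1.70/3.26)^(3.26/(3.26−1.70)) = (0.5215)^(2.090) = 0.2565.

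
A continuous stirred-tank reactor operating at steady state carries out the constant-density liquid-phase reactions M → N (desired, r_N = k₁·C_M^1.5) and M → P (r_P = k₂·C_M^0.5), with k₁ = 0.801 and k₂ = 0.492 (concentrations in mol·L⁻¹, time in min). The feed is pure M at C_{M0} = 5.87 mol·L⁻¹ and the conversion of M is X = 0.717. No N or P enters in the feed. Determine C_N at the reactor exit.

3.07 mol·L⁻¹

Exit C_M = C_{M0}(1−X) = 5.87×0.283 = 1.661 mol·L⁻¹.
In a CSTR the entire volume is at exit conditions, so r_N = 0.801×1.661^1.5 = 1.715 and r_P = 0.492×1.661^0.5 = 0.6341.
Fraction of consumed M going to N: r_N/(r_N+r_P) = 0.7301.
C_N = 0.7301·C_{M0}·X = 0.7301×5.87×0.717 = 3.07 mol·L⁻¹.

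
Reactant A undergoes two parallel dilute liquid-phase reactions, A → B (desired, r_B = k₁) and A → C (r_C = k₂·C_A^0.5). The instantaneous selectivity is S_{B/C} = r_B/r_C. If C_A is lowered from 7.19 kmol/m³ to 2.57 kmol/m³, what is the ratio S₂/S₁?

S_{B/C} = (k₁/k₂)·C_A^-0.5, so S₂/S₁ = (C_{A,2}/C_{A,1})^-0.5.
= (2.57/7.19)^(-0.5) = (0.3574)^(-0.5) = 1.67.
Selectivity toward B rises as C_A falls — low-concentration operation is favoured.

1.67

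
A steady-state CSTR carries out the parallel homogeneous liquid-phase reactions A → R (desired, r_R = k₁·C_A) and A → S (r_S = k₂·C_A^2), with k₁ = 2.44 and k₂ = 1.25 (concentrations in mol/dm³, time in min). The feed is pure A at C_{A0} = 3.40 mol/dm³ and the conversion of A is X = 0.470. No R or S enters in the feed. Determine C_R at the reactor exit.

0.831 mol/dm³

Exit C_A = C_{A0}(1−X) = 3.40×0.530 = 1.802 mol/dm³.
Rates in a CSTR are evaluated at the outlet concentration: r_R = 2.44×1.802 = 4.397, r_S = 1.25×1.802^2 = 4.059.
Fraction of consumed A going to R: r_R/(r_R+r_S) = 0.5200.
C_R = 0.5200·C_{A0}·X = 0.5200×3.40×0.470 = 0.831 mol/dm³.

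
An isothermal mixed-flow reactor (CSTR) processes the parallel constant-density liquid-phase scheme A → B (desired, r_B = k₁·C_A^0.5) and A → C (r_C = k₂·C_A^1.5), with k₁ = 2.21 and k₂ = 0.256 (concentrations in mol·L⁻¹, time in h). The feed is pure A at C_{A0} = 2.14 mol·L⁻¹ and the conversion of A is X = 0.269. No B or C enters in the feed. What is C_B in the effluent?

Exit C_A = C_{A0}(1−X) = 2.14×0.731 = 1.564 mol·L⁻¹.
A CSTR operates uniformly at the exit composition, giving r_B = 2.764 and r_C = 0.5009 (each k·C_A^n at C_A = 1.564).
Fraction of consumed A going to B: r_B/(r_B+r_C) = 0.8466.
C_B = 0.8466·C_{A0}·X = 0.8466×2.14×0.269 = 0.487 mol·L⁻¹.

0.487 mol·L⁻¹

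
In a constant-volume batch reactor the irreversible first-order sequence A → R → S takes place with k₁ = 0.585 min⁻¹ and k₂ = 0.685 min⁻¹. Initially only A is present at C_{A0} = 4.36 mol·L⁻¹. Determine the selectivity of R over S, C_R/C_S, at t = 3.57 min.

0.330

Solving the coupled first-order balances gives C_R(t) = [k₁/(k₂−k₁)]·C_{A0}·(e^(−k₁t) − e^(−k₂t)).
e^(−k₁t) = e^(−0.585×3.57) = e^(−2.088) = 0.1239; e^(−k₂t) = e^(−2.445) = 0.08669.
C_R = 0.585×4.36/(0.685−0.585) × (0.1239−0.08669) = 25.51×0.03719 = 0.9486 mol·L⁻¹.
C_A = C_{A0}e^(−k₁t) = 0.5401 mol·L⁻¹, so C_S = C_{A0}−C_A−C_R = 2.871 mol·L⁻¹; C_R/C_S = 0.330.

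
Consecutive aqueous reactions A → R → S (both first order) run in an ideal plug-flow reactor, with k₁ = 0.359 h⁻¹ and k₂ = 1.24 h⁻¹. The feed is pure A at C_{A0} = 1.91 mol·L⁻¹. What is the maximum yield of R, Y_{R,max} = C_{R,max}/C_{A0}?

For a first-order series the maximum intermediate yield is C_{R,max}/C_{A0} = (k₁/k₂)^[k₂/(k₂−k₁)].
= (0.359/1.24)^(1.24/(1.24−0.359)) = (0.2895)^(1.407) = 0.1747.

0.175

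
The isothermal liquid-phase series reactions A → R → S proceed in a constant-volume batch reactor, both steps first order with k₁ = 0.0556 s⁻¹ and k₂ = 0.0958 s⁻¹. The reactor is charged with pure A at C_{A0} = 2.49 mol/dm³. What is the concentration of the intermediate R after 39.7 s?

For first-order series with pure A initially, C_R(t) = k₁C_{A0}/(k₂−k₁)·(e^(−k₁t) − e^(−k₂t)).
e^(−k₁t) = e^(−0.0556×39.7) = e^(−2.207) = 0.1100; e^(−k₂t) = e^(−3.803) = 0.02230.
C_R = 0.0556×2.49/(0.0958−0.0556) × (0.1100−0.02230) = 3.444×0.08770 = 0.3020 mol/dm³.

0.302 mol/dm³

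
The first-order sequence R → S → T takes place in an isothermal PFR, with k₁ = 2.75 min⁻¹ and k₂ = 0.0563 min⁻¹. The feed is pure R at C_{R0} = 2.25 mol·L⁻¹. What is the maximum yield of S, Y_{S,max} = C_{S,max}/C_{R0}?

At the optimum, C_{S,max}/C_{R0} = (k₁/k₂)^[k₂/(k₂−k₁)].
= (2.75/0.0563)^(0.0563/(0.0563−2.75)) = (48.85)^(-0.02090) = 0.9219.

0.922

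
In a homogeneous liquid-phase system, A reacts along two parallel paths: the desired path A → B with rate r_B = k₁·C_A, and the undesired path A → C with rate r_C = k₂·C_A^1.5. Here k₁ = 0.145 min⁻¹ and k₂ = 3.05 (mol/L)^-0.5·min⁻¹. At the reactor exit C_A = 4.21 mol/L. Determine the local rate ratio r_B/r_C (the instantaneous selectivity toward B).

0.0232

S_{B/C} = r_B/r_C = (k₁·C_A)/(k₂·C_A^1.5) = (k₁/k₂)·C_A^-0.5.
= (0.145×4.210) / (3.05×4.210^1.5) = 0.6104/26.35 = 0.0232.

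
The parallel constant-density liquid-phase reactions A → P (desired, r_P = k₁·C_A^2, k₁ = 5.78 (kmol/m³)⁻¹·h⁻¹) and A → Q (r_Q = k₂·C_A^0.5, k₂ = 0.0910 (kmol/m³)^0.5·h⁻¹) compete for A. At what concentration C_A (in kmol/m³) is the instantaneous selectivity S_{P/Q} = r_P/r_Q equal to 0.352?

0.0313 kmol/m³

S_{P/Q} = (k₁/k₂)·C_A^1.5 ⇒ C_A = (S·k₂/k₁)^(1/1.5).
= (0.352×0.0910/5.78)^(0.6667) = (0.005542)^(0.6667) = 0.0313 kmol/m³.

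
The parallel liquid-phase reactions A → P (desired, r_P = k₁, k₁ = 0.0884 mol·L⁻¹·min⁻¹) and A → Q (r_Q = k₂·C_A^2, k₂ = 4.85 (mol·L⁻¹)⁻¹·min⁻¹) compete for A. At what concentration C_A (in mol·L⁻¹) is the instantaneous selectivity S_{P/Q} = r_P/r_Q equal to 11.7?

0.0395 mol·L⁻¹

S_{P/Q} = (k₁/k₂)·C_A^-2 ⇒ C_A = (S·k₂/k₁)^(-0.5).
= (11.7×4.85/0.0884)^(-0.5) = (641.9)^(-0.5) = 0.0395 mol·L⁻¹.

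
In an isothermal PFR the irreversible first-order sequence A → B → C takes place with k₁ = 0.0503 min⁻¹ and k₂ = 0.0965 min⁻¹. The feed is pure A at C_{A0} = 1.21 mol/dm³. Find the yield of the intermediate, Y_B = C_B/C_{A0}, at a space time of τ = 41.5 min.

0.115

The intermediate concentration in a first-order A→B→C sequence is C_B = k₁C_{A0}(e^(−k₁τ) − e^(−k₂τ))/(k₂−k₁).
e^(−k₁τ) = e^(−0.0503×41.5) = e^(−2.087) = 0.1240; e^(−k₂τ) = e^(−4.005) = 0.01823.
C_B = 0.0503×1.21/(0.0965−0.0503) × (0.1240−0.01823) = 1.317×0.1058 = 0.1393 mol/dm³.
Y_B = C_B/C_{A0} = 0.1393/1.21 = 0.115.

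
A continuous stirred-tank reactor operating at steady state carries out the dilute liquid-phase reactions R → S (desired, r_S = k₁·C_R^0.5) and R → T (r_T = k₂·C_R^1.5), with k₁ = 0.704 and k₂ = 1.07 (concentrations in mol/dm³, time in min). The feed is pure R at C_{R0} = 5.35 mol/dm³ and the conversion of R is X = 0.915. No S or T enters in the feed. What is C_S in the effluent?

Exit C_R = C_{R0}(1−X) = 5.35×0.0850 = 0.4547 mol/dm³.
A CSTR operates uniformly at the exit composition, giving r_S = 0.4747 and r_T = 0.3281 (each k·C_R^n at C_R = 0.4547).
Fraction of consumed R going to S: r_S/(r_S+r_T) = 0.5913.
C_S = 0.5913·C_{R0}·X = 0.5913×5.35×0.915 = 2.89 mol/dm³.

2.89 mol/dm³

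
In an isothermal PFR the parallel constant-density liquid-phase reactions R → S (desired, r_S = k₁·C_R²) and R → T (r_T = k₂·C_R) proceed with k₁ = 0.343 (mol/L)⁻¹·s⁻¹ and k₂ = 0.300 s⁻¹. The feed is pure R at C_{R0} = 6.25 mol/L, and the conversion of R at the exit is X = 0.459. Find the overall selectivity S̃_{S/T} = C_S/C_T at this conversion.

C_R = C_{R0}(1−X) = 3.381 mol/L.
Along a PFR/batch, dC_T/dC_R = −r_T/(r_S+r_T) = −k₂/(k₂+k₁·C_R).
Integrating from C_{R0} to C_R: C_T = (0.300/0.343)·ln[(0.300+0.343·6.25)/(0.300+0.343·3.38)] = 0.8746·ln(2.444/1.460) = 0.4507 mol/L.
Then C_S = (C_{R0}−C_R) − C_T = 2.869 − 0.4507 = 2.418 mol/L.
S̃_{S/T} = C_S/C_T = 2.418/0.4507 = 5.37.

5.37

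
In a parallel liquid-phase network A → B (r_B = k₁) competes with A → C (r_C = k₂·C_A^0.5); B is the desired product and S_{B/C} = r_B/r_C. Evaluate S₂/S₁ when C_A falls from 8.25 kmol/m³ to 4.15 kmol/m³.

1.41

S_{B/C} = (k₁/k₂)·C_A^-0.5, so S₂/S₁ = (C_{A,2}/C_{A,1})^-0.5.
= (4.15/8.25)^(-0.5) = (0.5030)^(-0.5) = 1.41.
Selectivity toward B rises as C_A falls — low-concentration operation is favoured.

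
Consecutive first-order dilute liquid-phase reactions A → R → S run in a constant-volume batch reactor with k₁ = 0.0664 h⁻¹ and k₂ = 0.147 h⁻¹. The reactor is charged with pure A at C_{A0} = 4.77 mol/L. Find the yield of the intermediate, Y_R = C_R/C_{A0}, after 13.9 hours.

For first-order series with pure A initially, C_R(t) = k₁C_{A0}/(k₂−k₁)·(e^(−k₁t) − e^(−k₂t)).
e^(−k₁t) = e^(−0.0664×13.9) = e^(−0.9230) = 0.3973; e^(−k₂t) = e^(−2.043) = 0.1296.
C_R = 0.0664×4.77/(0.147−0.0664) × (0.3973−0.1296) = 3.930×0.2677 = 1.052 mol/L.
Y_R = C_R/C_{A0} = 1.052/4.77 = 0.221.

0.221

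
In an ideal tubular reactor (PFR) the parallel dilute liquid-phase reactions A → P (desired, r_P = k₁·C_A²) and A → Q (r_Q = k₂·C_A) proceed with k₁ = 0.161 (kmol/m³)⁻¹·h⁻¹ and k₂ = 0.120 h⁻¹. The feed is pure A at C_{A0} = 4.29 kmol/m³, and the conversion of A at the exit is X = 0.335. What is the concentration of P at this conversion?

1.19 kmol/m³

C_A = C_{A0}(1−X) = 2.853 kmol/m³.
Along a PFR/batch, dC_Q/dC_A = −r_Q/(r_P+r_Q) = −k₂/(k₂+k₁·C_A).
Integrating from C_{A0} to C_A: C_Q = (0.120/0.161)·ln[(0.120+0.161·4.29)/(0.120+0.161·2.85)] = 0.7453·ln(0.8107/0.5793) = 0.2505 kmol/m³.
Then C_P = (C_{A0}−C_A) − C_Q = 1.437 − 0.2505 = 1.187 kmol/m³.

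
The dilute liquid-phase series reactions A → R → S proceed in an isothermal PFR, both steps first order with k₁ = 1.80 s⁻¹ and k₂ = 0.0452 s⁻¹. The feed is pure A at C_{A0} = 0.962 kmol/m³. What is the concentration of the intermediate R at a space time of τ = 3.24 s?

For first-order series with pure A initially, C_R(τ) = k₁C_{A0}/(k₂−k₁)·(e^(−k₁τ) − e^(−k₂τ)).
e^(−k₁τ) = e^(−1.80×3.24) = e^(−5.832) = 0.002932; e^(−k₂τ) = e^(−0.1464) = 0.8638.
C_R = 1.80×0.962/(0.0452−1.80) × (0.002932−0.8638) = (-0.9868)×(-0.8608) = 0.8495 kmol/m³.

0.849 kmol/m³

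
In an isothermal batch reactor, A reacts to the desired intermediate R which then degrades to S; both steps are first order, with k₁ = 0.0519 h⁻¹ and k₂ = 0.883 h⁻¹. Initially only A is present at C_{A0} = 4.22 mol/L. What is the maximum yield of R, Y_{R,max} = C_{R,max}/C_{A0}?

At the optimum, C_{R,max}/C_{A0} = (k₁/k₂)^[k₂/(k₂−k₁)].
= (0.0519/0.883)^(0.883/(0.883−0.0519)) = (0.05878)^(1.062) = 0.04924.

0.0492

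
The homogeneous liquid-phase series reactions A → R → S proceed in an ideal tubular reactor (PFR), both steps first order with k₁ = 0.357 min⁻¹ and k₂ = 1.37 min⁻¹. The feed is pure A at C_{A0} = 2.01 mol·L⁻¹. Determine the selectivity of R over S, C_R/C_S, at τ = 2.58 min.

0.276

The intermediate concentration in a first-order A→B→C sequence is C_R = k₁C_{A0}(e^(−k₁τ) − e^(−k₂τ))/(k₂−k₁).
e^(−k₁τ) = e^(−0.357×2.58) = e^(−0.9211) = 0.3981; e^(−k₂τ) = e^(−3.535) = 0.02917.
C_R = 0.357×2.01/(1.37−0.357) × (0.3981−0.02917) = 0.7084×0.3689 = 0.2613 mol·L⁻¹.
C_A = C_{A0}e^(−k₁τ) = 0.8002 mol·L⁻¹, so C_S = C_{A0}−C_A−C_R = 0.9485 mol·L⁻¹; C_R/C_S = 0.276.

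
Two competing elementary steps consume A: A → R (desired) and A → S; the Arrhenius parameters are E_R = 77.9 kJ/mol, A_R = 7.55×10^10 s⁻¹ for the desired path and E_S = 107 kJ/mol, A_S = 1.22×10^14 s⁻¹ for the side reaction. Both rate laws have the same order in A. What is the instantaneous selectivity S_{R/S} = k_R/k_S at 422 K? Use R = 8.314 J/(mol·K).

Since both paths have the same order in A, the concentration cancels and S_{R/S} = k_R/k_S = (A_R/A_S)·exp[(E_S−E_R)/(RT)].
(E_S−E_R)/(RT) = (107−77.9)×10³/(8.314×422) = 29100/3509 = 8.294.
k_R/k_S = (7.55×10^10/1.22×10^14)·exp(8.294) = 6.189×10^-4 × 4000 = 2.48.
Since E_R < E_S, lowering the temperature improves selectivity toward R.

2.48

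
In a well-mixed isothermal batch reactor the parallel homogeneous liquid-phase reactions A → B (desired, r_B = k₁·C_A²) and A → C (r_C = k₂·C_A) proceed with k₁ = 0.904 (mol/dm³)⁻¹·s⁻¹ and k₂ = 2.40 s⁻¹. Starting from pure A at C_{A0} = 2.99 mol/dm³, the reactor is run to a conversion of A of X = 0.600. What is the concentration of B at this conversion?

0.779 mol/dm³

C_A = C_{A0}(1−X) = 1.196 mol/dm³.
Along a PFR/batch, dC_C/dC_A = −r_C/(r_B+r_C) = −k₂/(k₂+k₁·C_A).
Integrating from C_{A0} to C_A: C_C = (2.40/0.904)·ln[(2.40+0.904·2.99)/(2.40+0.904·1.20)] = 2.655·ln(5.103/3.481) = 1.015 mol/dm³.
Then C_B = (C_{A0}−C_A) − C_C = 1.794 − 1.015 = 0.7787 mol/dm³.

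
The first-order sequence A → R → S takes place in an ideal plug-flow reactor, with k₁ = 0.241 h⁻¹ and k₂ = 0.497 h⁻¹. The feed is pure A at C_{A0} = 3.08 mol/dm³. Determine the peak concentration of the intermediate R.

Evaluating C_R at τ_opt = ln(k₂/k₁)/(k₂−k₁) gives C_{R,max}/C_{A0} = (k₁/k₂)^[k₂/(k₂−k₁)].
= (0.241/0.497)^(0.497/(0.497−0.241)) = (0.4849)^(1.941) = 0.2453.
C_{R,max} = 0.2453×3.08 = 0.756 mol/dm³.

0.756 mol/dm³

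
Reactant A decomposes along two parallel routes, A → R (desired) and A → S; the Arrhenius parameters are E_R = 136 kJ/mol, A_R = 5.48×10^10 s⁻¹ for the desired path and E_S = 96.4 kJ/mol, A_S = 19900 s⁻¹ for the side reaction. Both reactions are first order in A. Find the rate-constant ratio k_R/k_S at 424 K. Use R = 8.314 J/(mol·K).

36.4

k_R/k_S = (A_R/A_S)·exp[−(E_R−E_S)/(RT)] = (A_R/A_S)·exp[(E_S−E_R)/(RT)].
(E_S−E_R)/(RT) = (96.4−136)×10³/(8.314×424) = -39600/3525 = -11.23.
k_R/k_S = (5.48×10^10/19900)·exp(-11.23) = 2.754×10^6 × 1.322×10^-5 = 36.4.
Since E_R > E_S, raising the temperature improves selectivity toward R.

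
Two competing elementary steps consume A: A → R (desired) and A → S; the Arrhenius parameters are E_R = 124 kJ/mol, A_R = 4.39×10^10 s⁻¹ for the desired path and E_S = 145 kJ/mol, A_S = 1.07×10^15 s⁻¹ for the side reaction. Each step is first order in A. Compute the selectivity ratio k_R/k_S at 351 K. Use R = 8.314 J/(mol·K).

0.0547

Since both paths have the same order in A, the concentration cancels and S_{R/S} = k_R/k_S = (A_R/A_S)·exp[(E_S−E_R)/(RT)].
(E_S−E_R)/(RT) = (145−124)×10³/(8.314×351) = 21000/2918 = 7.196.
k_R/k_S = (4.39×10^10/1.07×10^15)·exp(7.196) = 4.103×10^-5 × 1334 = 0.0547.
Since E_R < E_S, lowering the temperature improves selectivity toward R.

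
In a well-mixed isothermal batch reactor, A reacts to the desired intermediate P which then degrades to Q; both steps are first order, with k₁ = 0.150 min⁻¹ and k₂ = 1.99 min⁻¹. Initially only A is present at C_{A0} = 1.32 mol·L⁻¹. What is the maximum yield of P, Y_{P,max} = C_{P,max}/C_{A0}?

Evaluating C_P at t_opt = ln(k₂/k₁)/(k₂−k₁) gives C_{P,max}/C_{A0} = (k₁/k₂)^[k₂/(k₂−k₁)].
= (0.150/1.99)^(1.99/(1.99−0.150)) = (0.07538)^(1.082) = 0.06105.

0.0611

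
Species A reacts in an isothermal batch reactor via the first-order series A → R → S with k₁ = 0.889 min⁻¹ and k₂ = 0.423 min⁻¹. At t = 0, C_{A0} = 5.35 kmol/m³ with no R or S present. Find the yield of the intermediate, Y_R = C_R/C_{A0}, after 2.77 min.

0.429

For first-order series with pure A initially, C_R(t) = k₁C_{A0}/(k₂−k₁)·(e^(−k₁t) − e^(−k₂t)).
e^(−k₁t) = e^(−0.889×2.77) = e^(−2.463) = 0.08522; e^(−k₂t) = e^(−1.172) = 0.3098.
C_R = 0.889×5.35/(0.423−0.889) × (0.08522−0.3098) = (-10.21)×(-0.2246) = 2.293 kmol/m³.
Y_R = C_R/C_{A0} = 2.293/5.35 = 0.429.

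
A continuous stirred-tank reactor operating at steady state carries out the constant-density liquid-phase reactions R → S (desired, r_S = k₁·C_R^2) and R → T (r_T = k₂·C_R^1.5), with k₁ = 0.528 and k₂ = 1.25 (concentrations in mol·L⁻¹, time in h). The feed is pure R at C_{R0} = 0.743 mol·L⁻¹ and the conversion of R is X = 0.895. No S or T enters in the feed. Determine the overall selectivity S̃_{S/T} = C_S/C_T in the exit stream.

0.118

Exit C_R = C_{R0}(1−X) = 0.743×0.105 = 0.07801 mol·L⁻¹.
Rates in a CSTR are evaluated at the outlet concentration: r_S = 0.528×0.07801^2 = 0.003214, r_T = 1.25×0.07801^1.5 = 0.02724.
Overall selectivity = C_S/C_T = r_Sτ/(r_Tτ) = r_S/r_T = 0.118.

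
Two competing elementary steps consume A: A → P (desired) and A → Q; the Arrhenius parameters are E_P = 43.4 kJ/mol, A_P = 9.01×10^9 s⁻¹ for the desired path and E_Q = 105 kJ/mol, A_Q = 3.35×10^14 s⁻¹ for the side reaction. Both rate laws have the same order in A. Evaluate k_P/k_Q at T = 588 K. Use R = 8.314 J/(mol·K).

7.98

With equal orders, S_{P/Q} = k_P/k_Q = (A_P/A_Q)·exp[(E_Q−E_P)/(RT)].
(E_Q−E_P)/(RT) = (105−43.4)×10³/(8.314×588) = 61600/4889 = 12.60.
k_P/k_Q = (9.01×10^9/3.35×10^14)·exp(12.60) = 2.690×10^-5 × 2.968×10^5 = 7.98.
Since E_P < E_Q, lowering the temperature improves selectivity toward P.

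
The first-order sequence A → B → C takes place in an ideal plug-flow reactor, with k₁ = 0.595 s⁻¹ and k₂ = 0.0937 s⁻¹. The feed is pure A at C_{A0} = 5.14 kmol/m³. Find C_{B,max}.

3.64 kmol/m³

Evaluating C_B at τ_opt = ln(k₂/k₁)/(k₂−k₁) gives C_{B,max}/C_{A0} = (k₁/k₂)^[k₂/(k₂−k₁)].
= (0.595/0.0937)^(0.0937/(0.0937−0.595)) = (6.350)^(-0.1869) = 0.7079.
C_{B,max} = 0.7079×5.14 = 3.64 kmol/m³.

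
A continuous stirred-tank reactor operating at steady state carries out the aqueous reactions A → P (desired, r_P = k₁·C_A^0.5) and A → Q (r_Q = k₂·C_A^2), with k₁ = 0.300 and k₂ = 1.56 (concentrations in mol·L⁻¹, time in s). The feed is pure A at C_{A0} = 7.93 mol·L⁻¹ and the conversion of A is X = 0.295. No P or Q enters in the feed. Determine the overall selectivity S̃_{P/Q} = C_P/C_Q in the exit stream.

Exit C_A = C_{A0}(1−X) = 7.93×0.705 = 5.591 mol·L⁻¹.
Rates in a CSTR are evaluated at the outlet concentration: r_P = 0.300×5.591^0.5 = 0.7093, r_Q = 1.56×5.591^2 = 48.76.
Overall selectivity = C_P/C_Q = r_Pτ/(r_Qτ) = r_P/r_Q = 0.0145.

0.0145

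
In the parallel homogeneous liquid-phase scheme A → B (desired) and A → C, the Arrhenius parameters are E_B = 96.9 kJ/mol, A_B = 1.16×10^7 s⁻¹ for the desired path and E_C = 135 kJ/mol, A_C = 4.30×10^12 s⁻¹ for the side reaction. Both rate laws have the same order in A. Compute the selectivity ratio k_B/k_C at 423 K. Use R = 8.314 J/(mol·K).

With equal orders, S_{B/C} = k_B/k_C = (A_B/A_C)·exp[(E_C−E_B)/(RT)].
(E_C−E_B)/(RT) = (135−96.9)×10³/(8.314×423) = 38100/3517 = 10.83.
k_B/k_C = (1.16×10^7/4.30×10^12)·exp(10.83) = 2.698×10^-6 × 50698 = 0.137.

0.137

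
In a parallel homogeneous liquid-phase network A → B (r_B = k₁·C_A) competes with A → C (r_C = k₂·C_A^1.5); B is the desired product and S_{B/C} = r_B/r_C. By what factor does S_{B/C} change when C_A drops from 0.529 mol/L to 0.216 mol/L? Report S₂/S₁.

S_{B/C} = (k₁/k₂)·C_A^-0.5, so S₂/S₁ = (C_{A,2}/C_{A,1})^-0.5.
= (0.216/0.529)^(-0.5) = (0.4083)^(-0.5) = 1.56.

1.56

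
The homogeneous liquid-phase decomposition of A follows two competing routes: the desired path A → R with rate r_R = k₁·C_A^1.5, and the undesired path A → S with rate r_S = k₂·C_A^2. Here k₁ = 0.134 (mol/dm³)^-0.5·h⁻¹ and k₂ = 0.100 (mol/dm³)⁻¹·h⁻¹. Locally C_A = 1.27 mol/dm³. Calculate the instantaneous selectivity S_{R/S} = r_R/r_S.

S_{R/S} = r_R/r_S = (k₁·C_A^1.5)/(k₂·C_A^2) = (k₁/k₂)·C_A^-0.5.
= (0.134×1.270^1.5) / (0.100×1.270^2) = 0.1918/0.1613 = 1.19.
The undesired path is higher order in A, so low C_A (CSTR or dilute feed) favours R.

1.19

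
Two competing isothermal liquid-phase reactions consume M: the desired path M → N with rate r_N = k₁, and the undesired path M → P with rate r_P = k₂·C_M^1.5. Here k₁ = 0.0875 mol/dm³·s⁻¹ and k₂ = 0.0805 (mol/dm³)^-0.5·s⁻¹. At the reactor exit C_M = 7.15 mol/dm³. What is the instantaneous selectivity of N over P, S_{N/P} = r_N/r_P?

S_{N/P} = r_N/r_P = (k₁)/(k₂·C_M^1.5) = (k₁/k₂)·C_M^-1.5.
= (0.0875) / (0.0805×7.150^1.5) = 0.08750/1.539 = 0.0569.
The undesired path is higher order in M, so low C_M (CSTR or dilute feed) favours N.

0.0569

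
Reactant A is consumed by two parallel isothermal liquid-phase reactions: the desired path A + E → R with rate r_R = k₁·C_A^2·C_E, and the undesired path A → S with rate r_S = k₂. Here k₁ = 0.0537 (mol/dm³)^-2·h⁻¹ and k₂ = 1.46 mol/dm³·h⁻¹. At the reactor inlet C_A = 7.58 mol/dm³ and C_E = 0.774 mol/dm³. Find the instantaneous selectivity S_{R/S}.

S_{R/S} = r_R/r_S = (k₁·C_A^2·C_E)/(k₂) = (k₁/k₂)·C_A^2·C_E.
= (0.0537×7.580^2×0.7740) / (1.46) = 2.388/1.460 = 1.64.
Since the desired path is higher order in A, keeping C_A high (PFR or concentrated feed) favours R.

1.64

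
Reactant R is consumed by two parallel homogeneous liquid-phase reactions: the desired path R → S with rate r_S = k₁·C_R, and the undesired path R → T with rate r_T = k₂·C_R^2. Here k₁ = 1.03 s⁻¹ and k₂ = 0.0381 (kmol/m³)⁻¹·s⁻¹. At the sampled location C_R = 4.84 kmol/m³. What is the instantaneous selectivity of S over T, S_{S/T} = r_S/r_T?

S_{S/T} = r_S/r_T = (k₁·C_R)/(k₂·C_R^2) = (k₁/k₂)·C_R⁻¹.
= (1.03×4.840) / (0.0381×4.840^2) = 4.985/0.8925 = 5.59.
The undesired path is higher order in R, so low C_R (CSTR or dilute feed) favours S.

5.59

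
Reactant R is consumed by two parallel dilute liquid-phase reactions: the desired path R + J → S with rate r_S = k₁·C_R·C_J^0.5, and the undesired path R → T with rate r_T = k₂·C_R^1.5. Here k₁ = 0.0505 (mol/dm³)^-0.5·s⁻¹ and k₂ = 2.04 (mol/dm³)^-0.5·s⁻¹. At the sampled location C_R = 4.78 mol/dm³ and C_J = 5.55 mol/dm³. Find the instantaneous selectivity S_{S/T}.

S_{S/T} = r_S/r_T = (k₁·C_R·C_J^0.5)/(k₂·C_R^1.5) = (k₁/k₂)·C_R^-0.5·C_J^0.5.
= (0.0505×4.780×5.550^0.5) / (2.04×4.780^1.5) = 0.5687/21.32 = 0.0267.
The undesired path is higher order in R, so low C_R (CSTR or dilute feed) favours S.

0.0267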